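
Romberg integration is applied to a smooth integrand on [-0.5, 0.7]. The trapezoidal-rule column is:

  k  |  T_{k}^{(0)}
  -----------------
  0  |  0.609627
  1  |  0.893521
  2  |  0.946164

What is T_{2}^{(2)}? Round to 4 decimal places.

Richardson extrapolation on the trapezoidal column (denominator 4−1=3):
T_{1}^{(1)} = 0.893521 + (0.893521 − 0.609627)/3 = 0.988152
T_{2}^{(1)} = 0.946164 + (0.946164 − 0.893521)/3 = 0.963712
T_{2}^{(2)} = (16·0.963712 − 0.988152) / 15 = 0.962083

0.9621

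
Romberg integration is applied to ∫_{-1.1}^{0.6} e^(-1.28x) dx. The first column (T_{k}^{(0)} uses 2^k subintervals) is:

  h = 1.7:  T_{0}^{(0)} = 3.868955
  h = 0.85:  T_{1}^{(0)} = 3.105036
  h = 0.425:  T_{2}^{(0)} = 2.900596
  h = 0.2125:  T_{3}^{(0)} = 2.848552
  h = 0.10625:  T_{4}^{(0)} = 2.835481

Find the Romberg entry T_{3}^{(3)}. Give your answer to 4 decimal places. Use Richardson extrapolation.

2.8311

Richardson extrapolation on the trapezoidal column (denominator 4−1=3):
T_{1}^{(1)} = 3.105036 + (3.105036 − 3.868955)/3 = 2.850396
T_{2}^{(1)} = (4·2.900596 − 3.105036) / 3 = 2.832449
T_{3}^{(1)} = (4·2.848552 − 2.900596) / 3 = 2.831204
T_{2}^{(2)} = (16·2.832449 − 2.850396) / 15 = 2.831253
T_{3}^{(2)} = (16·2.831204 − 2.832449) / 15 = 2.831121
T_{3}^{(3)} = 2.831121 + (2.831121 − 2.831253)/63 = 2.831119
(Column j=1 coincides with Simpson's rule on the same nodes.)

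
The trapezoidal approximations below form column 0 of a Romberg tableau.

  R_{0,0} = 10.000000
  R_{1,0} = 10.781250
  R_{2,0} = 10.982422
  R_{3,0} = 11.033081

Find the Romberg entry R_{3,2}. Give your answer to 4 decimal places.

Richardson extrapolation on the trapezoidal column (denominator 4−1=3):
R_{2,1} = 10.982422 + (10.982422 − 10.781250)/3 = 11.049479
R_{3,1} = (4·11.033081 − 10.982422) / 3 = 11.049967
R_{3,2} = (16·11.049967 − 11.049479) / 15 = 11.050000

11.0500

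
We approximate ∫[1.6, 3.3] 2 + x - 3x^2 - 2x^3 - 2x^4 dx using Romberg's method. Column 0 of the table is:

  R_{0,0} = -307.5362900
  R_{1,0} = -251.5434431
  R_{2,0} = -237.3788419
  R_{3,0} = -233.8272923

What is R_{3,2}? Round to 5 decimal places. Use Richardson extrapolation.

-232.64252

Richardson extrapolation on the trapezoidal column (denominator 4−1=3):
R_{2,1} = (4·(-237.3788419) − (-251.5434431)) / 3 = -232.6573082
R_{3,1} = (4·(-233.8272923) − (-237.3788419)) / 3 = -232.6434424
R_{3,2} = (16·(-232.6434424) − (-232.6573082)) / 15 = -232.6425180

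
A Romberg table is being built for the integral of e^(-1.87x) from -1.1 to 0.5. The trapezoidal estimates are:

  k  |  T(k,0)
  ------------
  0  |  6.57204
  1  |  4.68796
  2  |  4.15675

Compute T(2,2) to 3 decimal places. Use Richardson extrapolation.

Richardson extrapolation on the trapezoidal column (denominator 4−1=3):
T(1,1) = (4·4.68796 − 6.57204) / 3 = 4.05993
T(2,1) = 4.15675 + (4.15675 − 4.68796)/3 = 3.97968
T(2,2) = (16·3.97968 − 4.05993) / 15 = 3.97433
(Column j=1 coincides with Simpson's rule on the same nodes.)

3.974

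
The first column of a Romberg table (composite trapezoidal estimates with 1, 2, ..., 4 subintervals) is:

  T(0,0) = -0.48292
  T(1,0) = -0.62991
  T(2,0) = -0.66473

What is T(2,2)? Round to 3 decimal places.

T(1,1) = -0.62991 + (-0.62991 − (-0.48292))/3 = -0.67891
T(2,1) = (4·(-0.66473) − (-0.62991)) / 3 = -0.67634
T(2,2) = (16·(-0.67634) − (-0.67891)) / 15 = -0.67617

-0.676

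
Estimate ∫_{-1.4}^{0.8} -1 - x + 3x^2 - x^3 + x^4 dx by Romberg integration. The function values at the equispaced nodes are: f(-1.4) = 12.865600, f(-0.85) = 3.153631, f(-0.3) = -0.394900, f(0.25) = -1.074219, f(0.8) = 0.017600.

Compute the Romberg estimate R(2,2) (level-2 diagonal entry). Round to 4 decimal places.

3.7152

R(0,0) (trapezoid, 1 panel, h=2.2000): 14.171520
R(1,0) (trapezoid, 2 panels, h=1.1000): 6.651370
R(2,0) (trapezoid, 4 panels, h=0.5500): 4.469362
R(1,1) = 6.651370 + (6.651370 − 14.171520)/3 = 4.144653
R(2,1) = 4.469362 + (4.469362 − 6.651370)/3 = 3.742026
R(2,2) = 3.742026 + (3.742026 − 4.144653)/15 = 3.715184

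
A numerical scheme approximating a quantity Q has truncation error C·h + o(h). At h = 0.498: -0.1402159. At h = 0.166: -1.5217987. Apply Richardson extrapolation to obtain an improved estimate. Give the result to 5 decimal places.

Extrapolated value = (3·A(h/3) − A(h)) / (3 − 1)
= (3·(-1.5217987) − (-0.1402159)) / 2
= -4.4251802 / 2 = -2.2125901

-2.21259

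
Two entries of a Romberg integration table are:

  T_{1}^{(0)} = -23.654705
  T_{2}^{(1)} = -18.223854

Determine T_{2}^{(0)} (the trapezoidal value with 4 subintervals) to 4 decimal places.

From T_{2}^{(1)} = (4·T_{2}^{(0)} − T_{1}^{(0)})/3, solve for T_{2}^{(0)}:
4·T_{2}^{(0)} = 3·(-18.223854) + (-23.654705) = -78.326267
T_{2}^{(0)} = -19.581567

-19.5816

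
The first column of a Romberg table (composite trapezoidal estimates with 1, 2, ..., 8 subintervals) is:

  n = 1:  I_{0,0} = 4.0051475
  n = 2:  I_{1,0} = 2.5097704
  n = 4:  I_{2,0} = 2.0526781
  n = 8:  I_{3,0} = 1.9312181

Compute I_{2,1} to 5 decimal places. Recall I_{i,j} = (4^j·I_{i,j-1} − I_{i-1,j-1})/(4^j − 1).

1.90031

I_{2,1} = (4·2.0526781 − 2.5097704) / 3 = 1.9003140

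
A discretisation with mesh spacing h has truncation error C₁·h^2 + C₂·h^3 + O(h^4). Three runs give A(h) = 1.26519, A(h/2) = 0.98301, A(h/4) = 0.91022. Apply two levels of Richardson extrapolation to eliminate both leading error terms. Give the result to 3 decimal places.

0.886

First eliminate the h^2 term (factor 2^2 = 4):
  B₁ = (4·0.98301 − 1.26519)/3 = 0.88895
  B₂ = (4·0.91022 − 0.98301)/3 = 0.88596
Then eliminate the h^3 term (factor 2^3 = 8):
  (8·0.88596 − 0.88895)/7 = 0.88553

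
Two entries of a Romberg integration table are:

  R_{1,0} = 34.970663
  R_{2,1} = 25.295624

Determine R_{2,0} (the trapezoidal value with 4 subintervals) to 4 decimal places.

From R_{2,1} = (4·R_{2,0} − R_{1,0})/3, solve for R_{2,0}:
4·R_{2,0} = 3·25.295624 + 34.970663 = 110.857535
R_{2,0} = 27.714384

27.7144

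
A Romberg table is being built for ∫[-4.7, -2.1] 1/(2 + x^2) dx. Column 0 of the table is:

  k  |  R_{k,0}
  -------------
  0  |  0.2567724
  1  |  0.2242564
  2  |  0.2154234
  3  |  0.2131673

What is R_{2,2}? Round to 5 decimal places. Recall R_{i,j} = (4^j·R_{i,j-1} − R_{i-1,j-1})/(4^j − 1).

0.21242

R_{1,1} = (4·0.2242564 − 0.2567724) / 3 = 0.2134177
R_{2,1} = 0.2154234 + (0.2154234 − 0.2242564)/3 = 0.2124791
R_{2,2} = 0.2124791 + (0.2124791 − 0.2134177)/15 = 0.2124165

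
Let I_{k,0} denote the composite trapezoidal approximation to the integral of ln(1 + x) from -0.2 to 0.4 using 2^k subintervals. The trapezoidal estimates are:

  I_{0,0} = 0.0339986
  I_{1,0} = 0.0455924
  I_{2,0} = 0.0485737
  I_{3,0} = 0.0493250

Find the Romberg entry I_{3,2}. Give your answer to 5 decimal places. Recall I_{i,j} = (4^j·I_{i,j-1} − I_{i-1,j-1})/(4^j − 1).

0.04958

Richardson extrapolation on the trapezoidal column (denominator 4−1=3):
I_{2,1} = 0.0485737 + (0.0485737 − 0.0455924)/3 = 0.0495675
I_{3,1} = 0.0493250 + (0.0493250 − 0.0485737)/3 = 0.0495754
I_{3,2} = 0.0495754 + (0.0495754 − 0.0495675)/15 = 0.0495759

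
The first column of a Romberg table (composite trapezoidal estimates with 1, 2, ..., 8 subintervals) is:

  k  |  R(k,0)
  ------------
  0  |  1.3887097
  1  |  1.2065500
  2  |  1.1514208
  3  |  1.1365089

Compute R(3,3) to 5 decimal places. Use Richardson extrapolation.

1.13143

Richardson extrapolation on the trapezoidal column (denominator 4−1=3):
R(1,1) = 1.2065500 + (1.2065500 − 1.3887097)/3 = 1.1458301
R(2,1) = (4·1.1514208 − 1.2065500) / 3 = 1.1330444
R(3,1) = (4·1.1365089 − 1.1514208) / 3 = 1.1315383
R(2,2) = 1.1330444 + (1.1330444 − 1.1458301)/15 = 1.1321920
R(3,2) = 1.1315383 + (1.1315383 − 1.1330444)/15 = 1.1314379
R(3,3) = (64·1.1314379 − 1.1321920) / 63 = 1.1314259
(Column j=1 coincides with Simpson's rule on the same nodes.)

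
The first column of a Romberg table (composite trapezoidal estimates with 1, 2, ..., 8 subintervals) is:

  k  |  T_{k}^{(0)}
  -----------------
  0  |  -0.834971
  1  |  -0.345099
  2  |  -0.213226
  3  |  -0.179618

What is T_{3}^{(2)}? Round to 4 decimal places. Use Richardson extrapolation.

-0.1684

T_{2}^{(1)} = (4·(-0.213226) − (-0.345099)) / 3 = -0.169268
T_{3}^{(1)} = (4·(-0.179618) − (-0.213226)) / 3 = -0.168415
T_{3}^{(2)} = (16·(-0.168415) − (-0.169268)) / 15 = -0.168358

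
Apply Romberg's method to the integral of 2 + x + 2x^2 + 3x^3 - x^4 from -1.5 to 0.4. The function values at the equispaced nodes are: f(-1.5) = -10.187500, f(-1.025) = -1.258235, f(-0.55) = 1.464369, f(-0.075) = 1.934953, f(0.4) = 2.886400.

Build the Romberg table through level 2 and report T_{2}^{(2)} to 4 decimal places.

-0.2508

T_{0}^{(0)} (trapezoid, 1 panel, h=1.9000): -6.936045
T_{1}^{(0)} (trapezoid, 2 panels, h=0.9500): -2.076872
T_{2}^{(0)} (trapezoid, 4 panels, h=0.4750): -0.716995
T_{1}^{(1)} = -2.076872 + (-2.076872 − (-6.936045))/3 = -0.457148
T_{2}^{(1)} = -0.716995 + (-0.716995 − (-2.076872))/3 = -0.263703
T_{2}^{(2)} = -0.263703 + (-0.263703 − (-0.457148))/15 = -0.250807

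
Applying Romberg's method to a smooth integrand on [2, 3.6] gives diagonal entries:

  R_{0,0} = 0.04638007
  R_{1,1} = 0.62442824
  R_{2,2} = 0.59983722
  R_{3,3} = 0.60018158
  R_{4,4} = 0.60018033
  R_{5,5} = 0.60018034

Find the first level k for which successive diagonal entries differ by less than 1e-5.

k = 4

|R_{1,1} − R_{0,0}| = 0.57804817 ≥ 1e-5
|R_{2,2} − R_{1,1}| = 0.02459102 ≥ 1e-5
|R_{3,3} − R_{2,2}| = 0.00034436 ≥ 1e-5
|R_{4,4} − R_{3,3}| = 0.00000125 < 1e-5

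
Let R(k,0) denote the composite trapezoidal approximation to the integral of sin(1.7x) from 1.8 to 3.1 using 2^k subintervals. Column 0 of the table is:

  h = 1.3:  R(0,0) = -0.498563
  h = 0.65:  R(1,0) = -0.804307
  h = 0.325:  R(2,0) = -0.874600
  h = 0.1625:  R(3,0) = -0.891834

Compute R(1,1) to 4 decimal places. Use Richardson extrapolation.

-0.9062

R(1,1) = (4·(-0.804307) − (-0.498563)) / 3 = -0.906222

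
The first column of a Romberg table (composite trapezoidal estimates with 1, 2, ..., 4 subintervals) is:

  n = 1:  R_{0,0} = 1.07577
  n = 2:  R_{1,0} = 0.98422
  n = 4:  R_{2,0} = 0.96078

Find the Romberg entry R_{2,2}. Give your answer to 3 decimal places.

Richardson extrapolation on the trapezoidal column (denominator 4−1=3):
R_{1,1} = (4·0.98422 − 1.07577) / 3 = 0.95370
R_{2,1} = (4·0.96078 − 0.98422) / 3 = 0.95297
R_{2,2} = 0.95297 + (0.95297 − 0.95370)/15 = 0.95292
(Column j=1 coincides with Simpson's rule on the same nodes.)

0.953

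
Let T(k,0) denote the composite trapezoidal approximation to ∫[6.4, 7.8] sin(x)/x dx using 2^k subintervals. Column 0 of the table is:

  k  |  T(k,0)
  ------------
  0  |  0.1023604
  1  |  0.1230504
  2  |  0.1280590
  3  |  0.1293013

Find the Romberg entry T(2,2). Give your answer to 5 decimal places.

0.12971

Richardson extrapolation on the trapezoidal column (denominator 4−1=3):
T(1,1) = (4·0.1230504 − 0.1023604) / 3 = 0.1299471
T(2,1) = (4·0.1280590 − 0.1230504) / 3 = 0.1297285
T(2,2) = (16·0.1297285 − 0.1299471) / 15 = 0.1297139
(Column j=1 coincides with Simpson's rule on the same nodes.)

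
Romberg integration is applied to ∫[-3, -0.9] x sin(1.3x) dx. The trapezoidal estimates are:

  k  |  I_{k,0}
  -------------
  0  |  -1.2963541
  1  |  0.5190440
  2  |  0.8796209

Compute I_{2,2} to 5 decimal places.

0.99152

Richardson extrapolation on the trapezoidal column (denominator 4−1=3):
I_{1,1} = (4·0.5190440 − (-1.2963541)) / 3 = 1.1241767
I_{2,1} = (4·0.8796209 − 0.5190440) / 3 = 0.9998132
I_{2,2} = 0.9998132 + (0.9998132 − 1.1241767)/15 = 0.9915223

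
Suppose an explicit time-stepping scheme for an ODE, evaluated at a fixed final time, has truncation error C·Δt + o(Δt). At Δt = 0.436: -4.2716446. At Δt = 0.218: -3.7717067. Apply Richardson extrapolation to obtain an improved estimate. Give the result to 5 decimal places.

-3.27177

Extrapolated value = (2·A(Δt/2) − A(Δt)) / (2 − 1)
= (2·(-3.7717067) − (-4.2716446)) / 1
= -3.2717688 / 1 = -3.2717688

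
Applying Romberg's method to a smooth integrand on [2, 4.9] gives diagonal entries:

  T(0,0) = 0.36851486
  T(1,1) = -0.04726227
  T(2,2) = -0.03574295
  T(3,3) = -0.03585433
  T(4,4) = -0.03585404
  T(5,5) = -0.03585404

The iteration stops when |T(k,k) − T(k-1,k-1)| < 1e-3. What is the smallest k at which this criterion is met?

k = 3

|T(1,1) − T(0,0)| = 0.41577713 ≥ 1e-3
|T(2,2) − T(1,1)| = 0.01151932 ≥ 1e-3
|T(3,3) − T(2,2)| = 0.00011138 < 1e-3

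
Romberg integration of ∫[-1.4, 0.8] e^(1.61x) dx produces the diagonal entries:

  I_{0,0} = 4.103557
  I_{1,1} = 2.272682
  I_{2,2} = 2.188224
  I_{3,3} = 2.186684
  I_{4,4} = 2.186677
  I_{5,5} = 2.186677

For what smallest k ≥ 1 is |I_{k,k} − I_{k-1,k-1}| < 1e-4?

k = 4

|I_{1,1} − I_{0,0}| = 1.830875 ≥ 1e-4
|I_{2,2} − I_{1,1}| = 0.084458 ≥ 1e-4
|I_{3,3} − I_{2,2}| = 0.001540 ≥ 1e-4
|I_{4,4} − I_{3,3}| = 0.000007 < 1e-4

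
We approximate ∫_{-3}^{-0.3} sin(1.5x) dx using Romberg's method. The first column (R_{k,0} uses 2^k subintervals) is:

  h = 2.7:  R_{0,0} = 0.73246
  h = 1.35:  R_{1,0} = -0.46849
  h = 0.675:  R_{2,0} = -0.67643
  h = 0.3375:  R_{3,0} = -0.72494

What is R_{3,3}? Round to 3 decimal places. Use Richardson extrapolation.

-0.741

Richardson extrapolation on the trapezoidal column (denominator 4−1=3):
R_{1,1} = -0.46849 + (-0.46849 − 0.73246)/3 = -0.86881
R_{2,1} = -0.67643 + (-0.67643 − (-0.46849))/3 = -0.74574
R_{3,1} = -0.72494 + (-0.72494 − (-0.67643))/3 = -0.74111
R_{2,2} = -0.74574 + (-0.74574 − (-0.86881))/15 = -0.73754
R_{3,2} = -0.74111 + (-0.74111 − (-0.74574))/15 = -0.74080
R_{3,3} = -0.74080 + (-0.74080 − (-0.73754))/63 = -0.74085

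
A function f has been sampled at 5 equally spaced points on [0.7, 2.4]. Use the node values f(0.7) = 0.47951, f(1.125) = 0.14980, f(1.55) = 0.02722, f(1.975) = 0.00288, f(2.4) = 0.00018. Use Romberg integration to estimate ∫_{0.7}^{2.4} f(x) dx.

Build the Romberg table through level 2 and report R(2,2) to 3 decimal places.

0.162

R(0,0) (trapezoid, 1 panel, h=1.7000): 0.40774
R(1,0) (trapezoid, 2 panels, h=0.8500): 0.22701
R(2,0) (trapezoid, 4 panels, h=0.4250): 0.17839
R(1,1) = 0.22701 + (0.22701 − 0.40774)/3 = 0.16677
R(2,1) = 0.17839 + (0.17839 − 0.22701)/3 = 0.16218
R(2,2) = 0.16218 + (0.16218 − 0.16677)/15 = 0.16187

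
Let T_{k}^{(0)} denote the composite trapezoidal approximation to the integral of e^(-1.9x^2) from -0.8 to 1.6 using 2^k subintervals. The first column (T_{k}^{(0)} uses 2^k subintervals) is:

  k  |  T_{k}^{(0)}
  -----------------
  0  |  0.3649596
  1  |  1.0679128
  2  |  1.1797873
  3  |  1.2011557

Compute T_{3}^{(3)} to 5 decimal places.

Richardson extrapolation on the trapezoidal column (denominator 4−1=3):
T_{1}^{(1)} = 1.0679128 + (1.0679128 − 0.3649596)/3 = 1.3022305
T_{2}^{(1)} = (4·1.1797873 − 1.0679128) / 3 = 1.2170788
T_{3}^{(1)} = 1.2011557 + (1.2011557 − 1.1797873)/3 = 1.2082785
T_{2}^{(2)} = 1.2170788 + (1.2170788 − 1.3022305)/15 = 1.2114020
T_{3}^{(2)} = (16·1.2082785 − 1.2170788) / 15 = 1.2076918
T_{3}^{(3)} = (64·1.2076918 − 1.2114020) / 63 = 1.2076329
(Column j=1 coincides with Simpson's rule on the same nodes.)

1.20763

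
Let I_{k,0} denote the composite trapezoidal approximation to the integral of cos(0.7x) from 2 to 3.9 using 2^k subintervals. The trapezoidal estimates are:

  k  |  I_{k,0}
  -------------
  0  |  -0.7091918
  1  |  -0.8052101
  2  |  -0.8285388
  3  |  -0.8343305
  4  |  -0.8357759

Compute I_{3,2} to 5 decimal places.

-0.83626

Richardson extrapolation on the trapezoidal column (denominator 4−1=3):
I_{2,1} = -0.8285388 + (-0.8285388 − (-0.8052101))/3 = -0.8363150
I_{3,1} = (4·(-0.8343305) − (-0.8285388)) / 3 = -0.8362611
I_{3,2} = (16·(-0.8362611) − (-0.8363150)) / 15 = -0.8362575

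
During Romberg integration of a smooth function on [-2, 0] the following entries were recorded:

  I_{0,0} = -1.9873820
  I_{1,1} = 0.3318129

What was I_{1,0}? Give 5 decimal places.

-0.24799

From I_{1,1} = (4·I_{1,0} − I_{0,0})/3, solve for I_{1,0}:
4·I_{1,0} = 3·0.3318129 + (-1.9873820) = -0.9919433
I_{1,0} = -0.2479858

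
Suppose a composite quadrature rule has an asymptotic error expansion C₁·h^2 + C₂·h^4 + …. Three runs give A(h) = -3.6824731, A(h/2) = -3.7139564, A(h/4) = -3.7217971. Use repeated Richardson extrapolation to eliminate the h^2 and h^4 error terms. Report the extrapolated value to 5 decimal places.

First eliminate the h^2 term (factor 2^2 = 4):
  B₁ = (4·(-3.7139564) − (-3.6824731))/3 = -3.7244508
  B₂ = (4·(-3.7217971) − (-3.7139564))/3 = -3.7244107
Then eliminate the h^4 term (factor 2^4 = 16):
  (16·(-3.7244107) − (-3.7244508))/15 = -3.7244080

-3.72441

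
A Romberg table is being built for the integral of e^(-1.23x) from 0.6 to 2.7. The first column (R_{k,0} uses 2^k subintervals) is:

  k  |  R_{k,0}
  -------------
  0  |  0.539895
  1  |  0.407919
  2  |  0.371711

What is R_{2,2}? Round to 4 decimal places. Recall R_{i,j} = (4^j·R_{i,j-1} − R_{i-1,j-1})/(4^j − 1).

0.3594

R_{1,1} = 0.407919 + (0.407919 − 0.539895)/3 = 0.363927
R_{2,1} = (4·0.371711 − 0.407919) / 3 = 0.359642
R_{2,2} = 0.359642 + (0.359642 − 0.363927)/15 = 0.359356
(Column j=1 coincides with Simpson's rule on the same nodes.)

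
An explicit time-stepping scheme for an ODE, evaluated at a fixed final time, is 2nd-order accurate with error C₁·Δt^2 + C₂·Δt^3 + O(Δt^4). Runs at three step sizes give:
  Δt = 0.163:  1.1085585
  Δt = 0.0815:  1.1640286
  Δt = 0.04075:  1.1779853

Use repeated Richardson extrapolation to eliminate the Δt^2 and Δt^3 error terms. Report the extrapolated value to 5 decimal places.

First eliminate the Δt^2 term (factor 2^2 = 4):
  B₁ = (4·1.1640286 − 1.1085585)/3 = 1.1825186
  B₂ = (4·1.1779853 − 1.1640286)/3 = 1.1826375
Then eliminate the Δt^3 term (factor 2^3 = 8):
  (8·1.1826375 − 1.1825186)/7 = 1.1826545

1.18265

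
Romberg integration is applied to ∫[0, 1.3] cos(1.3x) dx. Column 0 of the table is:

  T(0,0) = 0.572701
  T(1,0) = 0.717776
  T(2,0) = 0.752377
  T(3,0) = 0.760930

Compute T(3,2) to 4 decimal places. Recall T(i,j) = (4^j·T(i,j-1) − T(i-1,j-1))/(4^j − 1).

Richardson extrapolation on the trapezoidal column (denominator 4−1=3):
T(2,1) = 0.752377 + (0.752377 − 0.717776)/3 = 0.763911
T(3,1) = 0.760930 + (0.760930 − 0.752377)/3 = 0.763781
T(3,2) = 0.763781 + (0.763781 − 0.763911)/15 = 0.763772

0.7638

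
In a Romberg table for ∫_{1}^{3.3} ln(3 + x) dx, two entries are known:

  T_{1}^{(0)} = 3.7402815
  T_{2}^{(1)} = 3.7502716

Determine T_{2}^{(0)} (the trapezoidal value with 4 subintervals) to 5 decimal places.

From T_{2}^{(1)} = (4·T_{2}^{(0)} − T_{1}^{(0)})/3, solve for T_{2}^{(0)}:
4·T_{2}^{(0)} = 3·3.7502716 + 3.7402815 = 14.9910963
T_{2}^{(0)} = 3.7477741

3.74777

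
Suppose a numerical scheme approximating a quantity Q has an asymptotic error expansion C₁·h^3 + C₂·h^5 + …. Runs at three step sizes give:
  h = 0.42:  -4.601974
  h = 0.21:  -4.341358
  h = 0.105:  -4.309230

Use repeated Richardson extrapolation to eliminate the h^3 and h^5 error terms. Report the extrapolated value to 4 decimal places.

First eliminate the h^3 term (factor 2^3 = 8):
  B₁ = (8·(-4.341358) − (-4.601974))/7 = -4.304127
  B₂ = (8·(-4.309230) − (-4.341358))/7 = -4.304640
Then eliminate the h^5 term (factor 2^5 = 32):
  (32·(-4.304640) − (-4.304127))/31 = -4.304657

-4.3047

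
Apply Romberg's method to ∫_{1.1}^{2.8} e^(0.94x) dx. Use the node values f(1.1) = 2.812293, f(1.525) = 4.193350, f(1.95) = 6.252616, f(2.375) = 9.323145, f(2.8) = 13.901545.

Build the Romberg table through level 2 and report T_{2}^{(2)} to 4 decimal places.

T_{0}^{(0)} (trapezoid, 1 panel, h=1.7000): 14.206762
T_{1}^{(0)} (trapezoid, 2 panels, h=0.8500): 12.418105
T_{2}^{(0)} (trapezoid, 4 panels, h=0.4250): 11.953563
T_{1}^{(1)} = 12.418105 + (12.418105 − 14.206762)/3 = 11.821886
T_{2}^{(1)} = 11.953563 + (11.953563 − 12.418105)/3 = 11.798716
T_{2}^{(2)} = 11.798716 + (11.798716 − 11.821886)/15 = 11.797171

11.7972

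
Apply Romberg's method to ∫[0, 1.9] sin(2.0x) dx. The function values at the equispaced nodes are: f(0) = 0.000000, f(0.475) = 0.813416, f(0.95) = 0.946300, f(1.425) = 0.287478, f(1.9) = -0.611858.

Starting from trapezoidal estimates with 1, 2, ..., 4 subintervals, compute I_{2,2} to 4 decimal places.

I_{0,0} (trapezoid, 1 panel, h=1.9000): -0.581265
I_{1,0} (trapezoid, 2 panels, h=0.9500): 0.608352
I_{2,0} (trapezoid, 4 panels, h=0.4750): 0.827101
I_{1,1} = 0.608352 + (0.608352 − (-0.581265))/3 = 1.004891
I_{2,1} = 0.827101 + (0.827101 − 0.608352)/3 = 0.900017
I_{2,2} = 0.900017 + (0.900017 − 1.004891)/15 = 0.893025

0.8930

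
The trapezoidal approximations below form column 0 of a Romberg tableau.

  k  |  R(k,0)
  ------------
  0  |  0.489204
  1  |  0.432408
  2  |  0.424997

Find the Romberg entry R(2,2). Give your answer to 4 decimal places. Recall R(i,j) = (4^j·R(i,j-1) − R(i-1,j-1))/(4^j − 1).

0.4231

Richardson extrapolation on the trapezoidal column (denominator 4−1=3):
R(1,1) = (4·0.432408 − 0.489204) / 3 = 0.413476
R(2,1) = (4·0.424997 − 0.432408) / 3 = 0.422527
R(2,2) = 0.422527 + (0.422527 − 0.413476)/15 = 0.423130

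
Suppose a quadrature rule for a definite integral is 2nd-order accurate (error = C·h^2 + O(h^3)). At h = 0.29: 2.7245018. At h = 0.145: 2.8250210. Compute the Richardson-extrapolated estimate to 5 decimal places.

2.85853

The leading error scales as h^2; refining by a factor of 2 reduces it by 2^2 = 4.
Extrapolated value = (4·A(h/2) − A(h)) / (4 − 1)
= (4·2.8250210 − 2.7245018) / 3
= 8.5755822 / 3 = 2.8585274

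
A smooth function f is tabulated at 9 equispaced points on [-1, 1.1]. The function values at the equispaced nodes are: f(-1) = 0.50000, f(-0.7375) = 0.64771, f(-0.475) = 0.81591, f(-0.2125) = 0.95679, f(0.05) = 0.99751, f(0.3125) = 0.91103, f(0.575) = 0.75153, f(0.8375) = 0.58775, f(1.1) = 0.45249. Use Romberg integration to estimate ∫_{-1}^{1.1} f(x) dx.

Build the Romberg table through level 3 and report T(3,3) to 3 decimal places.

T(0,0) (trapezoid, 1 panel, h=2.1000): 1.00011
T(1,0) (trapezoid, 2 panels, h=1.0500): 1.54744
T(2,0) (trapezoid, 4 panels, h=0.5250): 1.59663
T(3,0) (trapezoid, 8 panels, h=0.2625): 1.61292
T(1,1) = 1.54744 + (1.54744 − 1.00011)/3 = 1.72988
T(2,1) = 1.59663 + (1.59663 − 1.54744)/3 = 1.61303
T(3,1) = 1.61292 + (1.61292 − 1.59663)/3 = 1.61835
T(2,2) = 1.61303 + (1.61303 − 1.72988)/15 = 1.60524
T(3,2) = 1.61835 + (1.61835 − 1.61303)/15 = 1.61870
T(3,3) = 1.61870 + (1.61870 − 1.60524)/63 = 1.61891

1.619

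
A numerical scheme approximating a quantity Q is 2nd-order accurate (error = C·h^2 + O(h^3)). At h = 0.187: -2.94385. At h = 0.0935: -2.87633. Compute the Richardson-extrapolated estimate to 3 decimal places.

-2.854

The leading error scales as h^2; refining by a factor of 2 reduces it by 2^2 = 4.
Extrapolated value = (4·A(h/2) − A(h)) / (4 − 1)
= (4·(-2.87633) − (-2.94385)) / 3
= -8.56147 / 3 = -2.85382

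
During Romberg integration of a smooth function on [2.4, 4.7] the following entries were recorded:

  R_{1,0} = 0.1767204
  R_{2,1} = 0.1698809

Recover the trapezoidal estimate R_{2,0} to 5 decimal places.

0.17159

From R_{2,1} = (4·R_{2,0} − R_{1,0})/3, solve for R_{2,0}:
4·R_{2,0} = 3·0.1698809 + 0.1767204 = 0.6863631
R_{2,0} = 0.1715908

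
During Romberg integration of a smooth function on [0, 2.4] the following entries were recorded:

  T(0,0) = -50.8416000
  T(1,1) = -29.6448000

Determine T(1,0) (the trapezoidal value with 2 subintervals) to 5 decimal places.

From T(1,1) = (4·T(1,0) − T(0,0))/3, solve for T(1,0):
4·T(1,0) = 3·(-29.6448000) + (-50.8416000) = -139.7760000
T(1,0) = -34.9440000

-34.94400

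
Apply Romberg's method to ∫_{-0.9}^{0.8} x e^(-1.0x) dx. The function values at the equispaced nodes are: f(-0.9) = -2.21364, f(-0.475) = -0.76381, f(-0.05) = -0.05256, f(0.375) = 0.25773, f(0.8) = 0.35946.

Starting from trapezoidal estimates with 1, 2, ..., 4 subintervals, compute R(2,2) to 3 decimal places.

R(0,0) (trapezoid, 1 panel, h=1.7000): -1.57605
R(1,0) (trapezoid, 2 panels, h=0.8500): -0.83270
R(2,0) (trapezoid, 4 panels, h=0.4250): -0.63144
R(1,1) = -0.83270 + (-0.83270 − (-1.57605))/3 = -0.58492
R(2,1) = -0.63144 + (-0.63144 − (-0.83270))/3 = -0.56435
R(2,2) = -0.56435 + (-0.56435 − (-0.58492))/15 = -0.56298

-0.563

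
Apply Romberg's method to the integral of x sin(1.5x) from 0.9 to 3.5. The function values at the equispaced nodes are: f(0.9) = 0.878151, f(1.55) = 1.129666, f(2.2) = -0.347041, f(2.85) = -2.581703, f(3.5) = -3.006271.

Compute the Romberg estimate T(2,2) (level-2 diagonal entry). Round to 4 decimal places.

-1.8930

T(0,0) (trapezoid, 1 panel, h=2.6000): -2.766556
T(1,0) (trapezoid, 2 panels, h=1.3000): -1.834431
T(2,0) (trapezoid, 4 panels, h=0.6500): -1.861040
T(1,1) = -1.834431 + (-1.834431 − (-2.766556))/3 = -1.523723
T(2,1) = -1.861040 + (-1.861040 − (-1.834431))/3 = -1.869910
T(2,2) = -1.869910 + (-1.869910 − (-1.523723))/15 = -1.892989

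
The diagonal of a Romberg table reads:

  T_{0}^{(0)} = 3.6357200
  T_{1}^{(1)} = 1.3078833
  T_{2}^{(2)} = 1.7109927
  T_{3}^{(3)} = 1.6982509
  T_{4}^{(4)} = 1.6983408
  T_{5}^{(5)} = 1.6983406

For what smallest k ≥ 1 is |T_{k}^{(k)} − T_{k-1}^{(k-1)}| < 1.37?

k = 2

|T_{1}^{(1)} − T_{0}^{(0)}| = 2.3278367 ≥ 1.37
|T_{2}^{(2)} − T_{1}^{(1)}| = 0.4031094 < 1.37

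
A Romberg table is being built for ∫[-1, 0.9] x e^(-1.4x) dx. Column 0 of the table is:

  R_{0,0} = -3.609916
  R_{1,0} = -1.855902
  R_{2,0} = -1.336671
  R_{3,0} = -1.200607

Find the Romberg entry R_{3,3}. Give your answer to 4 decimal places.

R_{1,1} = -1.855902 + (-1.855902 − (-3.609916))/3 = -1.271231
R_{2,1} = (4·(-1.336671) − (-1.855902)) / 3 = -1.163594
R_{3,1} = (4·(-1.200607) − (-1.336671)) / 3 = -1.155252
R_{2,2} = (16·(-1.163594) − (-1.271231)) / 15 = -1.156418
R_{3,2} = -1.155252 + (-1.155252 − (-1.163594))/15 = -1.154696
R_{3,3} = (64·(-1.154696) − (-1.156418)) / 63 = -1.154669
(Column j=1 coincides with Simpson's rule on the same nodes.)

-1.1547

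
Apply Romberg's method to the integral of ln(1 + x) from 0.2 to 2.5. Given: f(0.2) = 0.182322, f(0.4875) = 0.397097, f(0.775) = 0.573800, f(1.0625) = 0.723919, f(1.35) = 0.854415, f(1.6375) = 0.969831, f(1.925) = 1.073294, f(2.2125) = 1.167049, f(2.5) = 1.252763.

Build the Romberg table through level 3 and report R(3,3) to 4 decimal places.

1.8659

R(0,0) (trapezoid, 1 panel, h=2.3000): 1.650348
R(1,0) (trapezoid, 2 panels, h=1.1500): 1.807751
R(2,0) (trapezoid, 4 panels, h=0.5750): 1.850955
R(3,0) (trapezoid, 8 panels, h=0.2875): 1.862122
R(1,1) = 1.807751 + (1.807751 − 1.650348)/3 = 1.860219
R(2,1) = 1.850955 + (1.850955 − 1.807751)/3 = 1.865356
R(3,1) = 1.862122 + (1.862122 − 1.850955)/3 = 1.865844
R(2,2) = 1.865356 + (1.865356 − 1.860219)/15 = 1.865698
R(3,2) = 1.865844 + (1.865844 − 1.865356)/15 = 1.865877
R(3,3) = 1.865877 + (1.865877 − 1.865698)/63 = 1.865880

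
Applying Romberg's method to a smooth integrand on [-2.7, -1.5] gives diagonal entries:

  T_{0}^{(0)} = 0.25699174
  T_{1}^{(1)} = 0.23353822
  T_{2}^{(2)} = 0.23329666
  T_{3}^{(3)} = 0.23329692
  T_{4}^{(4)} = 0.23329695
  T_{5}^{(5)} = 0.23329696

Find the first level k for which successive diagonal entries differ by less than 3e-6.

|T_{1}^{(1)} − T_{0}^{(0)}| = 0.02345352 ≥ 3e-6
|T_{2}^{(2)} − T_{1}^{(1)}| = 0.00024156 ≥ 3e-6
|T_{3}^{(3)} − T_{2}^{(2)}| = 0.00000026 < 3e-6

k = 3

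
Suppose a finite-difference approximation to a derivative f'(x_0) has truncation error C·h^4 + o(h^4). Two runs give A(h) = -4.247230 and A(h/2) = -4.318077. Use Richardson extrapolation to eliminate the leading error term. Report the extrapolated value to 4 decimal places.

-4.3228

Extrapolated value = (16·A(h/2) − A(h)) / (16 − 1)
= (16·(-4.318077) − (-4.247230)) / 15
= -64.842002 / 15 = -4.322800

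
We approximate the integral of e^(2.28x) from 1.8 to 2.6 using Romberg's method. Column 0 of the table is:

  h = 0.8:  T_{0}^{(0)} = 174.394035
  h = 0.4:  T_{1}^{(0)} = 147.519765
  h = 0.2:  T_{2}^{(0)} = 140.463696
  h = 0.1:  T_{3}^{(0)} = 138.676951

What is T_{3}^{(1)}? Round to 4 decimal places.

T_{3}^{(1)} = 138.676951 + (138.676951 − 140.463696)/3 = 138.081369

138.0814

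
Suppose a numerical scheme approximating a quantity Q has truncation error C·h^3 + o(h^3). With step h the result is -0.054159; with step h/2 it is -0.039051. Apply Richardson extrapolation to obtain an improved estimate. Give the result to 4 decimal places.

The leading error scales as h^3; refining by a factor of 2 reduces it by 2^3 = 8.
Extrapolated value = (8·A(h/2) − A(h)) / (8 − 1)
= (8·(-0.039051) − (-0.054159)) / 7
= -0.258249 / 7 = -0.036893

-0.0369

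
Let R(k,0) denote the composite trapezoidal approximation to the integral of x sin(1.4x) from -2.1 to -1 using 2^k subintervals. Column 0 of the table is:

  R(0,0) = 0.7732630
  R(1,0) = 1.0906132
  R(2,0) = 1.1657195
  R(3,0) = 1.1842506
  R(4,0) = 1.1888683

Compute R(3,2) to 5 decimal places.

R(2,1) = 1.1657195 + (1.1657195 − 1.0906132)/3 = 1.1907549
R(3,1) = 1.1842506 + (1.1842506 − 1.1657195)/3 = 1.1904276
R(3,2) = 1.1904276 + (1.1904276 − 1.1907549)/15 = 1.1904058

1.19041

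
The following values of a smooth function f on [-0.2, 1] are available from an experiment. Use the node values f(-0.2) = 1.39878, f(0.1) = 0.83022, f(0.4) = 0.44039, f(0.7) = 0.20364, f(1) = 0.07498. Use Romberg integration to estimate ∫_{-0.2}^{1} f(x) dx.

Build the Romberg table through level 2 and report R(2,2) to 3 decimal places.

0.649

R(0,0) (trapezoid, 1 panel, h=1.2000): 0.88426
R(1,0) (trapezoid, 2 panels, h=0.6000): 0.70636
R(2,0) (trapezoid, 4 panels, h=0.3000): 0.66334
R(1,1) = 0.70636 + (0.70636 − 0.88426)/3 = 0.64706
R(2,1) = 0.66334 + (0.66334 − 0.70636)/3 = 0.64900
R(2,2) = 0.64900 + (0.64900 − 0.64706)/15 = 0.64913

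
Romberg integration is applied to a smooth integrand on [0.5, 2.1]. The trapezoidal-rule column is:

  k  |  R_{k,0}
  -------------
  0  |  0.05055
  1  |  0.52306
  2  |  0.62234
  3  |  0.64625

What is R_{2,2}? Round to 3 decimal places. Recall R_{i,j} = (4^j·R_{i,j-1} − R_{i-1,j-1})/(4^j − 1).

R_{1,1} = 0.52306 + (0.52306 − 0.05055)/3 = 0.68056
R_{2,1} = 0.62234 + (0.62234 − 0.52306)/3 = 0.65543
R_{2,2} = (16·0.65543 − 0.68056) / 15 = 0.65375

0.654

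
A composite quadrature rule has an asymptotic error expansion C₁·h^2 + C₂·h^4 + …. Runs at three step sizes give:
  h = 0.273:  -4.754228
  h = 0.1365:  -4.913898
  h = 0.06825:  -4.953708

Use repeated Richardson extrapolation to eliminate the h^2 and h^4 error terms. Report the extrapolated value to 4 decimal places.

First eliminate the h^2 term (factor 2^2 = 4):
  B₁ = (4·(-4.913898) − (-4.754228))/3 = -4.967121
  B₂ = (4·(-4.953708) − (-4.913898))/3 = -4.966978
Then eliminate the h^4 term (factor 2^4 = 16):
  (16·(-4.966978) − (-4.967121))/15 = -4.966968

-4.9670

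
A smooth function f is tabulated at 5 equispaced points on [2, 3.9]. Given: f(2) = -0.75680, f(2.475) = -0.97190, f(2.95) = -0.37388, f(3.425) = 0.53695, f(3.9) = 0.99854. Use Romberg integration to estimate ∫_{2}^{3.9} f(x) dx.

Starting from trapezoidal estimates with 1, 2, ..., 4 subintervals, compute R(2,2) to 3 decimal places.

-0.353

R(0,0) (trapezoid, 1 panel, h=1.9000): 0.22965
R(1,0) (trapezoid, 2 panels, h=0.9500): -0.24036
R(2,0) (trapezoid, 4 panels, h=0.4750): -0.32678
R(1,1) = -0.24036 + (-0.24036 − 0.22965)/3 = -0.39703
R(2,1) = -0.32678 + (-0.32678 − (-0.24036))/3 = -0.35559
R(2,2) = -0.35559 + (-0.35559 − (-0.39703))/15 = -0.35283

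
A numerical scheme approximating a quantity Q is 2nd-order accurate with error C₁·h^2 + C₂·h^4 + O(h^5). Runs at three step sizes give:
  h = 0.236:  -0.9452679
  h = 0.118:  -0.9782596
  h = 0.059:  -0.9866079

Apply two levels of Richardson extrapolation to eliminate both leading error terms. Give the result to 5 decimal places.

-0.98940

First eliminate the h^2 term (factor 2^2 = 4):
  B₁ = (4·(-0.9782596) − (-0.9452679))/3 = -0.9892568
  B₂ = (4·(-0.9866079) − (-0.9782596))/3 = -0.9893907
Then eliminate the h^4 term (factor 2^4 = 16):
  (16·(-0.9893907) − (-0.9892568))/15 = -0.9893996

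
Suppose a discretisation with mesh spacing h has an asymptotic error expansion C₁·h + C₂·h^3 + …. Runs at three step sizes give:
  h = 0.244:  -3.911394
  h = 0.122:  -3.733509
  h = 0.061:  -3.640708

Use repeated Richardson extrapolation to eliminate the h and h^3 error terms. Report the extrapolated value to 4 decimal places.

-3.5468

First eliminate the h term (factor 2^1 = 2):
  B₁ = (2·(-3.733509) − (-3.911394))/1 = -3.555624
  B₂ = (2·(-3.640708) − (-3.733509))/1 = -3.547907
Then eliminate the h^3 term (factor 2^3 = 8):
  (8·(-3.547907) − (-3.555624))/7 = -3.546805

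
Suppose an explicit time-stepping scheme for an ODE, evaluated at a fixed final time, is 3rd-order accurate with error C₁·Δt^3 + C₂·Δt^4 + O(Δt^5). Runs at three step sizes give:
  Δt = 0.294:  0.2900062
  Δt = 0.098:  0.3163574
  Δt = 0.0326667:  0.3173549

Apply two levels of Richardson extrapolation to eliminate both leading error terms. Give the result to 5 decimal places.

0.31739

First eliminate the Δt^3 term (factor 3^3 = 27):
  B₁ = (27·0.3163574 − 0.2900062)/26 = 0.3173709
  B₂ = (27·0.3173549 − 0.3163574)/26 = 0.3173933
Then eliminate the Δt^4 term (factor 3^4 = 81):
  (81·0.3173933 − 0.3173709)/80 = 0.3173936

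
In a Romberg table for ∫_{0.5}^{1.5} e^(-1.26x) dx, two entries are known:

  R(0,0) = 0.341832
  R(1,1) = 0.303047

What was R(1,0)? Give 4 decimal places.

From R(1,1) = (4·R(1,0) − R(0,0))/3, solve for R(1,0):
4·R(1,0) = 3·0.303047 + 0.341832 = 1.250973
R(1,0) = 0.312743

0.3127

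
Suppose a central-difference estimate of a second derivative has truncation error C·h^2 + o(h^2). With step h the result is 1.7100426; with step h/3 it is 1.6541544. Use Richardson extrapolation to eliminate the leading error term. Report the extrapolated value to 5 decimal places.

1.64717

Extrapolated value = (9·A(h/3) − A(h)) / (9 − 1)
= (9·1.6541544 − 1.7100426) / 8
= 13.1773470 / 8 = 1.6471684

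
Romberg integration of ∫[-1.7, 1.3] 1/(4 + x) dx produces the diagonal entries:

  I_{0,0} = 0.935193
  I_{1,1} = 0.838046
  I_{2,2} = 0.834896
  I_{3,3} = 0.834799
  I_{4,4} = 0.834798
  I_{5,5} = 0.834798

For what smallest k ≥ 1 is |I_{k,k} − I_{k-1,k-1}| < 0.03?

|I_{1,1} − I_{0,0}| = 0.097147 ≥ 0.03
|I_{2,2} − I_{1,1}| = 0.003150 < 0.03

k = 2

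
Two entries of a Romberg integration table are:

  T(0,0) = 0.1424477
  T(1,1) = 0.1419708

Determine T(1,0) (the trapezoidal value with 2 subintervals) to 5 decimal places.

0.14209

From T(1,1) = (4·T(1,0) − T(0,0))/3, solve for T(1,0):
4·T(1,0) = 3·0.1419708 + 0.1424477 = 0.5683601
T(1,0) = 0.1420900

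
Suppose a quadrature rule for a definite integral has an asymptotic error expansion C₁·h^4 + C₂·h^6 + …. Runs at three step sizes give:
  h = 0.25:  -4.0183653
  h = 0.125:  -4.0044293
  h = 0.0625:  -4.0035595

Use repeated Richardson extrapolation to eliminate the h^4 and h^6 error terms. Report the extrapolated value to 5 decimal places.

-4.00350

First eliminate the h^4 term (factor 2^4 = 16):
  B₁ = (16·(-4.0044293) − (-4.0183653))/15 = -4.0035002
  B₂ = (16·(-4.0035595) − (-4.0044293))/15 = -4.0035015
Then eliminate the h^6 term (factor 2^6 = 64):
  (64·(-4.0035015) − (-4.0035002))/63 = -4.0035015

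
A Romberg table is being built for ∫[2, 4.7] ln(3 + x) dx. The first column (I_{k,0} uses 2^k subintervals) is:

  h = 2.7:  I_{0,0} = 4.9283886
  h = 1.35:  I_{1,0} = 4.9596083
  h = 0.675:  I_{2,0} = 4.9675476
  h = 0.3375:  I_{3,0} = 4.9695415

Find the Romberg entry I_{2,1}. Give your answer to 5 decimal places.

4.97019

I_{2,1} = (4·4.9675476 − 4.9596083) / 3 = 4.9701940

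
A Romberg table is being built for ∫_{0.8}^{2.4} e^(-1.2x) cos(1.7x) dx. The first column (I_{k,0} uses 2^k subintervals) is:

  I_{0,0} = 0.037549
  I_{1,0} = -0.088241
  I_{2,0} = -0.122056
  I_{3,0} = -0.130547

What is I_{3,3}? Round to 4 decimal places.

-0.1334

I_{1,1} = -0.088241 + (-0.088241 − 0.037549)/3 = -0.130171
I_{2,1} = (4·(-0.122056) − (-0.088241)) / 3 = -0.133328
I_{3,1} = -0.130547 + (-0.130547 − (-0.122056))/3 = -0.133377
I_{2,2} = (16·(-0.133328) − (-0.130171)) / 15 = -0.133538
I_{3,2} = -0.133377 + (-0.133377 − (-0.133328))/15 = -0.133380
I_{3,3} = -0.133380 + (-0.133380 − (-0.133538))/63 = -0.133377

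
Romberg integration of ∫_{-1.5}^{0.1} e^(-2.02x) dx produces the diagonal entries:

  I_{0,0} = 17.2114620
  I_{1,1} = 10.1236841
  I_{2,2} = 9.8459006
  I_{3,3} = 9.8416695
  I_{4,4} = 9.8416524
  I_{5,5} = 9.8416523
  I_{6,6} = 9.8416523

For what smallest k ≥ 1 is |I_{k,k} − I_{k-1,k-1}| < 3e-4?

|I_{1,1} − I_{0,0}| = 7.0877779 ≥ 3e-4
|I_{2,2} − I_{1,1}| = 0.2777835 ≥ 3e-4
|I_{3,3} − I_{2,2}| = 0.0042311 ≥ 3e-4
|I_{4,4} − I_{3,3}| = 0.0000171 < 3e-4

k = 4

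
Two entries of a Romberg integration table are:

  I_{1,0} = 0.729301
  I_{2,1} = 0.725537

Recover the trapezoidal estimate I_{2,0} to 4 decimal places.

0.7265

From I_{2,1} = (4·I_{2,0} − I_{1,0})/3, solve for I_{2,0}:
4·I_{2,0} = 3·0.725537 + 0.729301 = 2.905912
I_{2,0} = 0.726478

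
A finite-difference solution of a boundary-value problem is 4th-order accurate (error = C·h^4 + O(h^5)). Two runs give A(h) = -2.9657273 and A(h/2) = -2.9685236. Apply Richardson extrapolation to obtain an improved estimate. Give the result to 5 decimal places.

-2.96871

Extrapolated value = (16·A(h/2) − A(h)) / (16 − 1)
= (16·(-2.9685236) − (-2.9657273)) / 15
= -44.5306503 / 15 = -2.9687100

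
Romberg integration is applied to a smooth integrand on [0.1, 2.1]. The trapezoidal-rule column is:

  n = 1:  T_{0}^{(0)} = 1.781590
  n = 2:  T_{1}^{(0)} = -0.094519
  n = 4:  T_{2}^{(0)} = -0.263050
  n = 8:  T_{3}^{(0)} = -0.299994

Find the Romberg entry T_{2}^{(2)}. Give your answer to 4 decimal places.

Richardson extrapolation on the trapezoidal column (denominator 4−1=3):
T_{1}^{(1)} = (4·(-0.094519) − 1.781590) / 3 = -0.719889
T_{2}^{(1)} = -0.263050 + (-0.263050 − (-0.094519))/3 = -0.319227
T_{2}^{(2)} = (16·(-0.319227) − (-0.719889)) / 15 = -0.292516
(Column j=1 coincides with Simpson's rule on the same nodes.)

-0.2925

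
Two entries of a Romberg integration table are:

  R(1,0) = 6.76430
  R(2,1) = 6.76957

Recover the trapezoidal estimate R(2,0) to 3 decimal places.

From R(2,1) = (4·R(2,0) − R(1,0))/3, solve for R(2,0):
4·R(2,0) = 3·6.76957 + 6.76430 = 27.07301
R(2,0) = 6.76825

6.768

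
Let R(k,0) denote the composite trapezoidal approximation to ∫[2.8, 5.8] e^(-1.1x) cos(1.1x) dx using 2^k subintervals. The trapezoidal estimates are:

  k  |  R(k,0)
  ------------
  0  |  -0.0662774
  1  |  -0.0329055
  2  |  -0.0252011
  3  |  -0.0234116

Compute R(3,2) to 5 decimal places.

R(2,1) = -0.0252011 + (-0.0252011 − (-0.0329055))/3 = -0.0226330
R(3,1) = (4·(-0.0234116) − (-0.0252011)) / 3 = -0.0228151
R(3,2) = -0.0228151 + (-0.0228151 − (-0.0226330))/15 = -0.0228272

-0.02283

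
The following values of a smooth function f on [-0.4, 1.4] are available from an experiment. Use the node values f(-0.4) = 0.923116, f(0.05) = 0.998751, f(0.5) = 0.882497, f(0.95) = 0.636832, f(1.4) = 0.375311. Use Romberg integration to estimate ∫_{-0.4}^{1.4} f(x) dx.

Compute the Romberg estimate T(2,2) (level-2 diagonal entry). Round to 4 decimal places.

T(0,0) (trapezoid, 1 panel, h=1.8000): 1.168584
T(1,0) (trapezoid, 2 panels, h=0.9000): 1.378539
T(2,0) (trapezoid, 4 panels, h=0.4500): 1.425282
T(1,1) = 1.378539 + (1.378539 − 1.168584)/3 = 1.448524
T(2,1) = 1.425282 + (1.425282 − 1.378539)/3 = 1.440863
T(2,2) = 1.440863 + (1.440863 − 1.448524)/15 = 1.440352

1.4404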